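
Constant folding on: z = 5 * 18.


5 * 18 = 90 at compile time
Optimized: z = 90


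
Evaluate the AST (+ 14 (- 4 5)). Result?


Evaluate inner: (- 4 5) = -1
Evaluate root: (+ 14 -1) = 13
Result: 13


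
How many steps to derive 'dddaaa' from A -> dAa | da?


Derivation: A => dAa => ddAaa => dddaaa
Steps: 3


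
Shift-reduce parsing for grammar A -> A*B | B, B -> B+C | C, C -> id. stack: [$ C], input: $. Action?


'C' (not preceded by B+) is the handle for B -> C
Action: reduce (B -> C)


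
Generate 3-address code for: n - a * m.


Break into single-operator statements:
t1 = a * m
t2 = n - t1


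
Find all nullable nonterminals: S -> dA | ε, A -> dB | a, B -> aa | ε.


A nonterminal is nullable iff some alternative derives ε (directly, or every symbol in it is nullable)
Nullable: {B, S}


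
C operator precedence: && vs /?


'/' is multiplicative (level 10); '&&' is logical AND (level 2)
Higher level binds tighter
'/' has higher precedence than '&&'


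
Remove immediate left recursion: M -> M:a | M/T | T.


Left-recursive alternatives: M:a, M/T; non-recursive: T
Introduce M': M -> TM', M' -> :aM' | /TM' | ε


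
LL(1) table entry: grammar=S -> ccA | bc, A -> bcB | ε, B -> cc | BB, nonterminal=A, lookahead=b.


For [A, b]: 'b' ∈ FIRST(bcB)
Entry: A -> bcB


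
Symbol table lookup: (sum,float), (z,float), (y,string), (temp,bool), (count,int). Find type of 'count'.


Lookup 'count' → type int


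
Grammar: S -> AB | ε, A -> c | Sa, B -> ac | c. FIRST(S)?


Per alternative of S: FIRST(AB) = {a, c}; FIRST(ε) = {ε}
FIRST(S) = {a, c, ε}


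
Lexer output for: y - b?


Scan left to right, longest-match per lexeme
Tokens: ID(y), OP(-), ID(b)


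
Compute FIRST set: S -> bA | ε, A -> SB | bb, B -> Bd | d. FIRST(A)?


Per alternative of A: FIRST(SB) = {b, d}; FIRST(bb) = {b}
FIRST(A) = {b, d}


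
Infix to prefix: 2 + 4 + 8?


left-to-right (same/higher precedence on left): tree is (+ (+ 2 4) 8)
Prefix: + + 2 4 8


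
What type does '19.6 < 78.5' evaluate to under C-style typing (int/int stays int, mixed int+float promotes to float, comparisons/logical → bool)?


Operand types: float < float
Rule: comparison yields bool
Result type: bool


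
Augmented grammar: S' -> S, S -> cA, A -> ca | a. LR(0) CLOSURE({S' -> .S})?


Start: S' -> .S
For each item with dot before a nonterminal B, add B -> .γ for every B-production
Closure: [S' -> .S, S -> .cA]


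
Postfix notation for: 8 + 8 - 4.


Left to right (same or higher precedence on left)
Postfix: 8 8 + 4 -


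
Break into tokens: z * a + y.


Scan left to right, longest-match per lexeme
Tokens: ID(z), OP(*), ID(a), OP(+), ID(y)


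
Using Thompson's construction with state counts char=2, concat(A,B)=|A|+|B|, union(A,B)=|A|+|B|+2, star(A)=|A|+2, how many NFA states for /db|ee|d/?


Syntax tree has 5 char leaf(s), 2 union(s), 0 star(s)
chars contribute 5×2 = 10; each union adds +2; each star adds +2
Total: 10 + 4 + 0 = 14 states


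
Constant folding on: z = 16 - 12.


16 - 12 = 4 at compile time
Optimized: z = 4


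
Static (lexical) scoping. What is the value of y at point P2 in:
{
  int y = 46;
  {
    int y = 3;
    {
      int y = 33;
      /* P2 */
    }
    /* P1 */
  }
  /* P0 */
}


y declared in the same block as P2
y = 33


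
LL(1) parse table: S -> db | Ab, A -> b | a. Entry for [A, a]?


For [A, a]: 'a' ∈ FIRST(a)
Entry: A -> a


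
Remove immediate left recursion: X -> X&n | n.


Left-recursive alternatives: X&n; non-recursive: n
Introduce X': X -> nX', X' -> &nX' | ε


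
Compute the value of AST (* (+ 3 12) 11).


Evaluate inner: (+ 3 12) = 15
Evaluate root: (* 15 11) = 165
Result: 165


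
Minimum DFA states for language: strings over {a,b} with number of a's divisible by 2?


Track (count of a) mod 2: states 0..1, accept at 0
Minimal DFA: 2 states


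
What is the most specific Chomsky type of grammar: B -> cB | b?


Right-linear: every RHS is a terminal or a terminal followed by one nonterminal
Classification: Type 3 (Regular)


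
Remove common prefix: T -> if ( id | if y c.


Common prefix: 'if'
Factored: T -> if T', T' -> ( id | y c


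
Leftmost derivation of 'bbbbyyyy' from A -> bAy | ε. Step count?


Derivation: A => bAy => bbAyy => bbbAyyy => bbbbAyyyy => bbbbyyyy
Steps: 5


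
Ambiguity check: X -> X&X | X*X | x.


'x&x*x' has two parse trees (no precedence encoded between & and *)
Ambiguous


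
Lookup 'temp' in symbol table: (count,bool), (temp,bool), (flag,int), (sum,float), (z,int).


Lookup 'temp' → type bool


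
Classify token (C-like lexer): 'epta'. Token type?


Pattern: letter/underscore followed by alphanumerics, not a keyword
Type: IDENTIFIER


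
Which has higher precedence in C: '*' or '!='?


'*' is multiplicative (level 10); '!=' is equality (level 6)
Higher level binds tighter
'*' has higher precedence than '!='


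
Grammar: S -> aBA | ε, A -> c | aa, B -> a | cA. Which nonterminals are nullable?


A nonterminal is nullable iff some alternative derives ε (directly, or every symbol in it is nullable)
Nullable: {S}


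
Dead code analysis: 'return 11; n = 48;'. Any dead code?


statement follows a return and is unreachable
Dead: 'n = 48'


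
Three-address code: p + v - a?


Break into single-operator statements:
t1 = p + v
t2 = t1 - a


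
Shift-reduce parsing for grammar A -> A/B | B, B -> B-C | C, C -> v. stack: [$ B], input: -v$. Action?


shift '-' to continue B -> B-C
Action: shift


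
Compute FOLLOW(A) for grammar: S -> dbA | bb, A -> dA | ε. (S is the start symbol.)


$ ∈ FOLLOW(S). For each A -> αBβ: add FIRST(β)\{ε} to FOLLOW(B); if β nullable, add FOLLOW(A).
FOLLOW(A) = {$}


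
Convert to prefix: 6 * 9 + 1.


left-to-right (same/higher precedence on left): tree is (+ (* 6 9) 1)
Prefix: + * 6 9 1


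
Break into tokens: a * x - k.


Scan left to right, longest-match per lexeme
Tokens: ID(a), OP(*), ID(x), OP(-), ID(k)


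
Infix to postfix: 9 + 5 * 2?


* has higher precedence, evaluate 5*2 first
Postfix: 9 5 2 * +


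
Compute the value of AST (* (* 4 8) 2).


Evaluate inner: (* 4 8) = 32
Evaluate root: (* 32 2) = 64
Result: 64


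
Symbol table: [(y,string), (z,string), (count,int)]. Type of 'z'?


Lookup 'z' → type string


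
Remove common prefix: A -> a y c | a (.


Common prefix: 'a'
Factored: A -> a A', A' -> y c | (


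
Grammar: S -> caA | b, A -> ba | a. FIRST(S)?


Per alternative of S: FIRST(caA) = {c}; FIRST(b) = {b}
FIRST(S) = {b, c}


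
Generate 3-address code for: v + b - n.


Break into single-operator statements:
t1 = v + b
t2 = t1 - n


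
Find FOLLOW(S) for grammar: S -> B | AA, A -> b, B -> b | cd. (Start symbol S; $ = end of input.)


$ ∈ FOLLOW(S). For each A -> αBβ: add FIRST(β)\{ε} to FOLLOW(B); if β nullable, add FOLLOW(A).
FOLLOW(S) = {$}


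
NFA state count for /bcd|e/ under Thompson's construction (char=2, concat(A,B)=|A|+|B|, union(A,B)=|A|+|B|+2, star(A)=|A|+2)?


Syntax tree has 4 char leaf(s), 1 union(s), 0 star(s)
chars contribute 4×2 = 8; each union adds +2; each star adds +2
Total: 8 + 2 + 0 = 10 states


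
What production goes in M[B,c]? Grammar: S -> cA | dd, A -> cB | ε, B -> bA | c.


For [B, c]: 'c' ∈ FIRST(c)
Entry: B -> c


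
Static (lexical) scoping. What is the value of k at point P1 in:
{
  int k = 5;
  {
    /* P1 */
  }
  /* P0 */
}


P1's block does not declare k; resolves to the enclosing declaration at depth 0
k = 5


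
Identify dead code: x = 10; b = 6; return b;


x is assigned but never read
Dead: 'x = 10'


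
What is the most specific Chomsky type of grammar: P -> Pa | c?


Left-linear: every RHS is a terminal or one nonterminal followed by a terminal
Classification: Type 3 (Regular)


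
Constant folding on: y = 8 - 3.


8 - 3 = 5 at compile time
Optimized: y = 5


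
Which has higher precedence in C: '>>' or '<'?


'>>' is shift (level 8); '<' is relational (level 7)
Higher level binds tighter
'>>' has higher precedence than '<'


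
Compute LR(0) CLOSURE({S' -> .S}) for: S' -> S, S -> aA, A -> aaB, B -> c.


Start: S' -> .S
For each item with dot before a nonterminal B, add B -> .γ for every B-production
Closure: [S' -> .S, S -> .aA]


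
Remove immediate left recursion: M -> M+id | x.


Left-recursive alternatives: M+id; non-recursive: x
Introduce M': M -> xM', M' -> +idM' | ε


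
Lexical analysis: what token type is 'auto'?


Pattern: reserved word
Type: KEYWORD


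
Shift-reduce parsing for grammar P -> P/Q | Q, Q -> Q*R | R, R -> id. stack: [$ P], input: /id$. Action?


shift '/' to continue P -> P/Q
Action: shift


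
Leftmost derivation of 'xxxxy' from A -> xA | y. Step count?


Derivation: A => xA => xxA => xxxA => xxxxA => xxxxy
Steps: 5


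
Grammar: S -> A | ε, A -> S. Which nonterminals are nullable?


A nonterminal is nullable iff some alternative derives ε (directly, or every symbol in it is nullable)
Nullable: {A, S}


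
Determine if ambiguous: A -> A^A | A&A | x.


'x^x&x' has two parse trees (no precedence encoded between ^ and &)
Ambiguous


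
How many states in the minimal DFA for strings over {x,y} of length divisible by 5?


Track length mod 5: states 0..4, accept at 0
Minimal DFA: 5 states


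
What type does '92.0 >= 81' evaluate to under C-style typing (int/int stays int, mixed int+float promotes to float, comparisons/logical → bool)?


Operand types: float >= int
Rule: comparison yields bool
Result type: bool


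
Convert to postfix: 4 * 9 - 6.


Left to right (same or higher precedence on left)
Postfix: 4 9 * 6 -


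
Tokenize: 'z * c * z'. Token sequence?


Scan left to right, longest-match per lexeme
Tokens: ID(z), OP(*), ID(c), OP(*), ID(z)


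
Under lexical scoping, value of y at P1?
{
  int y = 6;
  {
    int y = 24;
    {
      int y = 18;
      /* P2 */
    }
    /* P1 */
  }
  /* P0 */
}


y declared in the same block as P1
y = 24


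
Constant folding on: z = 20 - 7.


20 - 7 = 13 at compile time
Optimized: z = 13


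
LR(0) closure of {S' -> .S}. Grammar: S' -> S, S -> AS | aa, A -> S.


Start: S' -> .S
For each item with dot before a nonterminal B, add B -> .γ for every B-production
Closure: [S' -> .S, S -> .AS, S -> .aa, A -> .S]


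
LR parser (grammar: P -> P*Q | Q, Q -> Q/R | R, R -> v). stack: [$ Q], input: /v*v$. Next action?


shift '/' to continue Q -> Q/R
Action: shift


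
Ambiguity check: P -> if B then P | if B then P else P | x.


dangling else: 'if B then if B then x else x' parses two ways
Ambiguous


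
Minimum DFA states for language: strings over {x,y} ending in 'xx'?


Track the longest suffix of input matching a prefix of 'xx': 3 classes (prefixes of length 0..2)
Minimal DFA: 3 states


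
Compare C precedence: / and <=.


'/' is multiplicative (level 10); '<=' is relational (level 7)
Higher level binds tighter
'/' has higher precedence than '<='


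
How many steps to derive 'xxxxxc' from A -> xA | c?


Derivation: A => xA => xxA => xxxA => xxxxA => xxxxxA => xxxxxc
Steps: 6


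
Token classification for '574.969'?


Pattern: digits with a decimal point
Type: FLOAT_LITERAL


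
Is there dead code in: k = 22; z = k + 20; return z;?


k is read by z's definition; z is returned
No dead code


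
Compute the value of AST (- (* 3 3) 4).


Evaluate inner: (* 3 3) = 9
Evaluate root: (- 9 4) = 5
Result: 5


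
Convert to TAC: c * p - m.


Break into single-operator statements:
t1 = c * p
t2 = t1 - m


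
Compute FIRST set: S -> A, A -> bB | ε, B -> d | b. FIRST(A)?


Per alternative of A: FIRST(bB) = {b}; FIRST(ε) = {ε}
FIRST(A) = {b, ε}


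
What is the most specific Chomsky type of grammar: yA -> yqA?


LHS has context (more than one symbol) and |LHS| ≤ |RHS|
Classification: Type 1 (Context-Sensitive)


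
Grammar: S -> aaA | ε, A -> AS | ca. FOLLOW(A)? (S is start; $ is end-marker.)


$ ∈ FOLLOW(S). For each A -> αBβ: add FIRST(β)\{ε} to FOLLOW(B); if β nullable, add FOLLOW(A).
FOLLOW(A) = {$, a}


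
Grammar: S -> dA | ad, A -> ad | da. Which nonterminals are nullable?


A nonterminal is nullable iff some alternative derives ε (directly, or every symbol in it is nullable)
Nullable: {}


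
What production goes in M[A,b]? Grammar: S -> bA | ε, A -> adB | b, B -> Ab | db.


For [A, b]: 'b' ∈ FIRST(b)
Entry: A -> b


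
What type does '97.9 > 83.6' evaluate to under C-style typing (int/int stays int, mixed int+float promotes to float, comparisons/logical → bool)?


Operand types: float > float
Rule: comparison yields bool
Result type: bool


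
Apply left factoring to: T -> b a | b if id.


Common prefix: 'b'
Factored: T -> b T', T' -> a | if id


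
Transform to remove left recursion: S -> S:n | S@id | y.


Left-recursive alternatives: S:n, S@id; non-recursive: y
Introduce S': S -> yS', S' -> :nS' | @idS' | ε


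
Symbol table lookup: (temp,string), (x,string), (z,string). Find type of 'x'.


Lookup 'x' → type string


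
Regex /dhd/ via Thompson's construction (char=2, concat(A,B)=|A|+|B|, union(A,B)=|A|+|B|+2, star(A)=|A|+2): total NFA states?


Syntax tree has 3 char leaf(s), 0 union(s), 0 star(s)
chars contribute 3×2 = 6; each union adds +2; each star adds +2
Total: 6 + 0 + 0 = 6 states


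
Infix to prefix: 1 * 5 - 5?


left-to-right (same/higher precedence on left): tree is (- (* 1 5) 5)
Prefix: - * 1 5 5


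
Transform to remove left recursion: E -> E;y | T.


Left-recursive alternatives: E;y; non-recursive: T
Introduce E': E -> TE', E' -> ;yE' | ε


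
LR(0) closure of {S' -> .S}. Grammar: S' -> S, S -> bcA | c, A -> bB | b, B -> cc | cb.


Start: S' -> .S
For each item with dot before a nonterminal B, add B -> .γ for every B-production
Closure: [S' -> .S, S -> .bcA, S -> .c]


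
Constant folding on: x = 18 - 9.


18 - 9 = 9 at compile time
Optimized: x = 9


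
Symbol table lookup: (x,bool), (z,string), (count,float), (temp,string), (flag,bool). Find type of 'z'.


Lookup 'z' → type string


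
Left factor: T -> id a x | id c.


Common prefix: 'id'
Factored: T -> id T', T' -> a x | c


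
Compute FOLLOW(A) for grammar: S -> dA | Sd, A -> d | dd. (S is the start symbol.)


$ ∈ FOLLOW(S). For each A -> αBβ: add FIRST(β)\{ε} to FOLLOW(B); if β nullable, add FOLLOW(A).
FOLLOW(A) = {$, d}


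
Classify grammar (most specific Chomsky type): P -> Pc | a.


Left-linear: every RHS is a terminal or one nonterminal followed by a terminal
Classification: Type 3 (Regular)


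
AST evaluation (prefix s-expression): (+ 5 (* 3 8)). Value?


Evaluate inner: (* 3 8) = 24
Evaluate root: (+ 5 24) = 29
Result: 29


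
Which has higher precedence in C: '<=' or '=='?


'<=' is relational (level 7); '==' is equality (level 6)
Higher level binds tighter
'<=' has higher precedence than '=='


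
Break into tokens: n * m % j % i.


Scan left to right, longest-match per lexeme
Tokens: ID(n), OP(*), ID(m), OP(%), ID(j), OP(%), ID(i)


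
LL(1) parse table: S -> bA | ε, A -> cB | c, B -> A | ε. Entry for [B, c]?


For [B, c]: 'c' ∈ FIRST(A)
Entry: B -> A


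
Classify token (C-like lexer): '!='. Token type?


Pattern: operator symbol
Type: OPERATOR


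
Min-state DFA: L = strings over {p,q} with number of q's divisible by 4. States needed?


Track (count of q) mod 4: states 0..3, accept at 0
Minimal DFA: 4 states


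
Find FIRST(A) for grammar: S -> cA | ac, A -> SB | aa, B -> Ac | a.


Per alternative of A: FIRST(SB) = {a, c}; FIRST(aa) = {a}
FIRST(A) = {a, c}


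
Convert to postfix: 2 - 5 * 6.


* has higher precedence, evaluate 5*6 first
Postfix: 2 5 6 * -


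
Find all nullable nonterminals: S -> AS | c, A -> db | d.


A nonterminal is nullable iff some alternative derives ε (directly, or every symbol in it is nullable)
Nullable: {}


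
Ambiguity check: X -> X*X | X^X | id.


'id*id^id' has two parse trees (no precedence encoded between * and ^)
Ambiguous


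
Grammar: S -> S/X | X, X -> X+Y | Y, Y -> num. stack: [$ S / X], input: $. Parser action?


handle 'S/X' on top; lookahead ∈ FOLLOW(S) = {/, $}
Action: reduce (S -> S/X)


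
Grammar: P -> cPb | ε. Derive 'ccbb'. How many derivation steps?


Derivation: P => cPb => ccPbb => ccbb
Steps: 3


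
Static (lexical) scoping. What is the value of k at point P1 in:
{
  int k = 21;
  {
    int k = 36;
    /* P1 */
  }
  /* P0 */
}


k declared in the same block as P1
k = 36


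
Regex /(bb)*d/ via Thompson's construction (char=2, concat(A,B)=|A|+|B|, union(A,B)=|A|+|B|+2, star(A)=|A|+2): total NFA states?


Syntax tree has 3 char leaf(s), 0 union(s), 1 star(s)
chars contribute 3×2 = 6; each union adds +2; each star adds +2
Total: 6 + 0 + 2 = 8 states


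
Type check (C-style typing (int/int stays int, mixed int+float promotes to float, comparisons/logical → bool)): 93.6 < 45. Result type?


Operand types: float < int
Rule: comparison yields bool
Result type: bool


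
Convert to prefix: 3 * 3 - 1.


left-to-right (same/higher precedence on left): tree is (- (* 3 3) 1)
Prefix: - * 3 3 1


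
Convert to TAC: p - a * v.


Break into single-operator statements:
t1 = a * v
t2 = p - t1


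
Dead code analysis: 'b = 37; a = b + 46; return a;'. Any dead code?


b is read by a's definition; a is returned
No dead code


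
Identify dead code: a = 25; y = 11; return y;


a is assigned but never read
Dead: 'a = 25'


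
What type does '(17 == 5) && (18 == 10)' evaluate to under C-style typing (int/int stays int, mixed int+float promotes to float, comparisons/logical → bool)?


Operand types: bool && bool
Rule: logical operators take bool operands and yield bool
Result type: bool


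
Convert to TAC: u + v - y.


Break into single-operator statements:
t1 = u + v
t2 = t1 - y


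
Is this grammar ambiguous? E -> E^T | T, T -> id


precedence layered via separate nonterminal T: deterministic
Unambiguous


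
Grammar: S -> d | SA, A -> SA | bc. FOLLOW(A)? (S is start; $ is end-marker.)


$ ∈ FOLLOW(S). For each A -> αBβ: add FIRST(β)\{ε} to FOLLOW(B); if β nullable, add FOLLOW(A).
FOLLOW(A) = {$, b, d}


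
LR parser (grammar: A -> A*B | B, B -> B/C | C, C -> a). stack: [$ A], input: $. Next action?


start symbol A on stack, input exhausted
Action: accept


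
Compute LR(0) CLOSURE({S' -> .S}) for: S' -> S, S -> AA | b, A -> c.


Start: S' -> .S
For each item with dot before a nonterminal B, add B -> .γ for every B-production
Closure: [S' -> .S, S -> .AA, S -> .b, A -> .c]


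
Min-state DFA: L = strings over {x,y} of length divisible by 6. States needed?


Track length mod 6: states 0..5, accept at 0
Minimal DFA: 6 states


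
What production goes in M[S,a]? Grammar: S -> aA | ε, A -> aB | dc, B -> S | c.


For [S, a]: 'a' ∈ FIRST(aA)
Entry: S -> aA


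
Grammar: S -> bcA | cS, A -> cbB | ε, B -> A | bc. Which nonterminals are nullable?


A nonterminal is nullable iff some alternative derives ε (directly, or every symbol in it is nullable)
Nullable: {A, B}


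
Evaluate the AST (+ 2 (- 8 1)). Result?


Evaluate inner: (- 8 1) = 7
Evaluate root: (+ 2 7) = 9
Result: 9


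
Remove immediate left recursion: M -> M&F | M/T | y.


Left-recursive alternatives: M&F, M/T; non-recursive: y
Introduce M': M -> yM', M' -> &FM' | /TM' | ε


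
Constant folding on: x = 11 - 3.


11 - 3 = 8 at compile time
Optimized: x = 8


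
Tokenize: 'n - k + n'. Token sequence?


Scan left to right, longest-match per lexeme
Tokens: ID(n), OP(-), ID(k), OP(+), ID(n)


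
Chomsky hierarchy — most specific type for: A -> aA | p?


Right-linear: every RHS is a terminal or a terminal followed by one nonterminal
Classification: Type 3 (Regular)


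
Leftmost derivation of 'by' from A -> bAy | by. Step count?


Derivation: A => by
Steps: 1


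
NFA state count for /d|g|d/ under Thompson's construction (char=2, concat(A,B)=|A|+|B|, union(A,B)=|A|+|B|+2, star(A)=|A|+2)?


Syntax tree has 3 char leaf(s), 2 union(s), 0 star(s)
chars contribute 3×2 = 6; each union adds +2; each star adds +2
Total: 6 + 4 + 0 = 10 states


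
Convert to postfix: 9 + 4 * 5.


* has higher precedence, evaluate 4*5 first
Postfix: 9 4 5 * +


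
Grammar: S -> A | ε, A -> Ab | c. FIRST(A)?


Per alternative of A: FIRST(Ab) = {c}; FIRST(c) = {c}
FIRST(A) = {c}


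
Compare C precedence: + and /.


'/' is multiplicative (level 10); '+' is additive (level 9)
Higher level binds tighter
'/' has higher precedence than '+'


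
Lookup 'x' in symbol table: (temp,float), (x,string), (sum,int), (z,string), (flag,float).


Lookup 'x' → type string


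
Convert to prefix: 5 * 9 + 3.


left-to-right (same/higher precedence on left): tree is (+ (* 5 9) 3)
Prefix: + * 5 9 3


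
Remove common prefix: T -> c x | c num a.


Common prefix: 'c'
Factored: T -> c T', T' -> x | num a


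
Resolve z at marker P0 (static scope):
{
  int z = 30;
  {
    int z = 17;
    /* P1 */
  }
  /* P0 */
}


z declared in the same block as P0
z = 30


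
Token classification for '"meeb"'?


Pattern: double-quoted sequence
Type: STRING_LITERAL


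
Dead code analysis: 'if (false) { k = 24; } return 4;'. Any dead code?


condition is constant false, so the whole block is unreachable
Dead: 'if (false) { k = 24; }'


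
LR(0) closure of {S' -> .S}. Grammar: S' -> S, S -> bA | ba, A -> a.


Start: S' -> .S
For each item with dot before a nonterminal B, add B -> .γ for every B-production
Closure: [S' -> .S, S -> .bA, S -> .ba]


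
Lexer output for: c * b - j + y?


Scan left to right, longest-match per lexeme
Tokens: ID(c), OP(*), ID(b), OP(-), ID(j), OP(+), ID(y)


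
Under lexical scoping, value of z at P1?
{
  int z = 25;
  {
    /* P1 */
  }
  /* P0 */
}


P1's block does not declare z; resolves to the enclosing declaration at depth 0
z = 25


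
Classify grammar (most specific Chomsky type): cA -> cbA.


LHS has context (more than one symbol) and |LHS| ≤ |RHS|
Classification: Type 1 (Context-Sensitive)


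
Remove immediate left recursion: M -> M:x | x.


Left-recursive alternatives: M:x; non-recursive: x
Introduce M': M -> xM', M' -> :xM' | ε


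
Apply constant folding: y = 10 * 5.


10 * 5 = 50 at compile time
Optimized: y = 50


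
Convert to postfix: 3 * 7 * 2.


Left to right (same or higher precedence on left)
Postfix: 3 7 * 2 *


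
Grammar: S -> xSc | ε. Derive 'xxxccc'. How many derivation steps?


Derivation: S => xSc => xxScc => xxxSccc => xxxccc
Steps: 4


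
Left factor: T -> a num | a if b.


Common prefix: 'a'
Factored: T -> a T', T' -> num | if b


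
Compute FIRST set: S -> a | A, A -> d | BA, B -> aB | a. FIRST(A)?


Per alternative of A: FIRST(d) = {d}; FIRST(BA) = {a}
FIRST(A) = {a, d}


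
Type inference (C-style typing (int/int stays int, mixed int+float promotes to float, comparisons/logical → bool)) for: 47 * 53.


Operand types: int * int
Rule: mixed int/float promotes to float; int/int stays int
Result type: int


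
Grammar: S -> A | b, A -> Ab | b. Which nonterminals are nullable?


A nonterminal is nullable iff some alternative derives ε (directly, or every symbol in it is nullable)
Nullable: {}


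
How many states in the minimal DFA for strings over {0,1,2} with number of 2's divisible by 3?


Track (count of 2) mod 3: states 0..2, accept at 0
Minimal DFA: 3 states


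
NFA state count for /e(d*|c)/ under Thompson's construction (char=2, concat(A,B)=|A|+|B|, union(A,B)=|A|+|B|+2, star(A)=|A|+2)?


Syntax tree has 3 char leaf(s), 1 union(s), 1 star(s)
chars contribute 3×2 = 6; each union adds +2; each star adds +2
Total: 6 + 2 + 2 = 10 states


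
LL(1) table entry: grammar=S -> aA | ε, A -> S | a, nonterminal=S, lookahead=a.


For [S, a]: 'a' ∈ FIRST(aA)
Entry: S -> aA


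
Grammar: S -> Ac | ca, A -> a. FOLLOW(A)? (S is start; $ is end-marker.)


$ ∈ FOLLOW(S). For each A -> αBβ: add FIRST(β)\{ε} to FOLLOW(B); if β nullable, add FOLLOW(A).
FOLLOW(A) = {c}


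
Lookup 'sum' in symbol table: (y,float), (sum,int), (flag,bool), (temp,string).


Lookup 'sum' → type int


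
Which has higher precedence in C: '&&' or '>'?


'>' is relational (level 7); '&&' is logical AND (level 2)
Higher level binds tighter
'>' has higher precedence than '&&'


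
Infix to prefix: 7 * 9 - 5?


left-to-right (same/higher precedence on left): tree is (- (* 7 9) 5)
Prefix: - * 7 9 5


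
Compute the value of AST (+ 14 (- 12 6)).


Evaluate inner: (- 12 6) = 6
Evaluate root: (+ 14 6) = 20
Result: 20


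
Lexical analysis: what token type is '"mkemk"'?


Pattern: double-quoted sequence
Type: STRING_LITERAL


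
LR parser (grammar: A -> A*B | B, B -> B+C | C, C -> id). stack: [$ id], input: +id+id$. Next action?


'id' on top is the handle for C -> id
Action: reduce (C -> id)


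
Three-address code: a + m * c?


Break into single-operator statements:
t1 = m * c
t2 = a + t1


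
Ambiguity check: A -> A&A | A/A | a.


'a&a/a' has two parse trees (no precedence encoded between & and /)
Ambiguous


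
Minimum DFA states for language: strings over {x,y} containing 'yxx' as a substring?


KMP-style automaton: 3 progress states + 1 absorbing accept = 4
Minimal DFA: 4 states


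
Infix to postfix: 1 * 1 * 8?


Left to right (same or higher precedence on left)
Postfix: 1 1 * 8 *


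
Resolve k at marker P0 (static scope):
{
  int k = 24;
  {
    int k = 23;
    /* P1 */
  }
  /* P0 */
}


k declared in the same block as P0
k = 24


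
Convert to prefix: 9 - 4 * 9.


'*' binds tighter: tree is (- 9 (* 4 9))
Prefix: - 9 * 4 9


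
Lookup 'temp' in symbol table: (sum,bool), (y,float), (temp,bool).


Lookup 'temp' → type bool


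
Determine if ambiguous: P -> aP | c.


right-linear, alternatives start with distinct terminals 'a' vs 'c': unique leftmost derivation
Unambiguous


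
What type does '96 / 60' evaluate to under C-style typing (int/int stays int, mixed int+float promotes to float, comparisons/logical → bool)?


Operand types: int / int
Rule: mixed int/float promotes to float; int/int stays int
Result type: int


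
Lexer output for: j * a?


Scan left to right, longest-match per lexeme
Tokens: ID(j), OP(*), ID(a)


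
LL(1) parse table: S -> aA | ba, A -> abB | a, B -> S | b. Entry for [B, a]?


For [B, a]: 'a' ∈ FIRST(S)
Entry: B -> S


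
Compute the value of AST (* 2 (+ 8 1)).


Evaluate inner: (+ 8 1) = 9
Evaluate root: (* 2 9) = 18
Result: 18


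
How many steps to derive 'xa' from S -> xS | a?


Derivation: S => xS => xa
Steps: 2


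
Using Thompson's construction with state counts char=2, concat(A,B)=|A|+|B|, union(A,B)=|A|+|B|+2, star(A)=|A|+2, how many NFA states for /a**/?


Syntax tree has 1 char leaf(s), 0 union(s), 2 star(s)
chars contribute 1×2 = 2; each union adds +2; each star adds +2
Total: 2 + 0 + 4 = 6 states


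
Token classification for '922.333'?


Pattern: digits with a decimal point
Type: FLOAT_LITERAL


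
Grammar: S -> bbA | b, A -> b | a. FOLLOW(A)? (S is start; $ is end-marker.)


$ ∈ FOLLOW(S). For each A -> αBβ: add FIRST(β)\{ε} to FOLLOW(B); if β nullable, add FOLLOW(A).
FOLLOW(A) = {$}


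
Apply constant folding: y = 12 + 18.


12 + 18 = 30 at compile time
Optimized: y = 30


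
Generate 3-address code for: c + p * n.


Break into single-operator statements:
t1 = p * n
t2 = c + t1


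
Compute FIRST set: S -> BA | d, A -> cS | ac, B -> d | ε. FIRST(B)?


Per alternative of B: FIRST(d) = {d}; FIRST(ε) = {ε}
FIRST(B) = {d, ε}


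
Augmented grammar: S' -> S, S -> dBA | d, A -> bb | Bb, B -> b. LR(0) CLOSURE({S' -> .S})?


Start: S' -> .S
For each item with dot before a nonterminal B, add B -> .γ for every B-production
Closure: [S' -> .S, S -> .dBA, S -> .d]


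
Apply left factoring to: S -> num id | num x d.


Common prefix: 'num'
Factored: S -> num S', S' -> id | x d


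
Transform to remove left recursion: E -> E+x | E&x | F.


Left-recursive alternatives: E+x, E&x; non-recursive: F
Introduce E': E -> FE', E' -> +xE' | &xE' | ε


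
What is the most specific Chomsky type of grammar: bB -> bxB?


LHS has context (more than one symbol) and |LHS| ≤ |RHS|
Classification: Type 1 (Context-Sensitive)


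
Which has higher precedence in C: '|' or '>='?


'>=' is relational (level 7); '|' is bitwise OR (level 3)
Higher level binds tighter
'>=' has higher precedence than '|'


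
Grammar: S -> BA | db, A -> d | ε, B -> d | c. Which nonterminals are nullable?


A nonterminal is nullable iff some alternative derives ε (directly, or every symbol in it is nullable)
Nullable: {A}


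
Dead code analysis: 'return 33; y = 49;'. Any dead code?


statement follows a return and is unreachable
Dead: 'y = 49'


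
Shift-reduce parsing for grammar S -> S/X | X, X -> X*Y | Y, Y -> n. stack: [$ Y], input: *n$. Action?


'Y' (not preceded by X*) is the handle for X -> Y
Action: reduce (X -> Y)


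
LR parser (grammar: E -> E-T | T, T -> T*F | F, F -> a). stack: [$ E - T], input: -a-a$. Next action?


handle 'E-T' on top; lookahead ∈ FOLLOW(E) = {-, $}
Action: reduce (E -> E-T)


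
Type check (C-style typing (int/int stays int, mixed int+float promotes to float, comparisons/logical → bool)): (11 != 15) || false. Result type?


Operand types: bool || bool
Rule: logical operators take bool operands and yield bool
Result type: bool


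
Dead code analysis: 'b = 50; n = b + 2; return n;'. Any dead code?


b is read by n's definition; n is returned
No dead code


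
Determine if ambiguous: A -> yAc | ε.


balanced y^n…c^n: each string has a unique parse
Unambiguous


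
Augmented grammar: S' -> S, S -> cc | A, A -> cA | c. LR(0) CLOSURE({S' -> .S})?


Start: S' -> .S
For each item with dot before a nonterminal B, add B -> .γ for every B-production
Closure: [S' -> .S, S -> .cc, S -> .A, A -> .cA, A -> .c]


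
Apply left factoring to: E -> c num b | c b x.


Common prefix: 'c'
Factored: E -> c E', E' -> num b | b x


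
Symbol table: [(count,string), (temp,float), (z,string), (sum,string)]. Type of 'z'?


Lookup 'z' → type string


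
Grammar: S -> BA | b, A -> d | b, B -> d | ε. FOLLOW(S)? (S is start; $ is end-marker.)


$ ∈ FOLLOW(S). For each A -> αBβ: add FIRST(β)\{ε} to FOLLOW(B); if β nullable, add FOLLOW(A).
FOLLOW(S) = {$}


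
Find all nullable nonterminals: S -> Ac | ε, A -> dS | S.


A nonterminal is nullable iff some alternative derives ε (directly, or every symbol in it is nullable)
Nullable: {A, S}


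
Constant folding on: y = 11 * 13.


11 * 13 = 143 at compile time
Optimized: y = 143


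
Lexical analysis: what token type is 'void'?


Pattern: reserved word
Type: KEYWORD


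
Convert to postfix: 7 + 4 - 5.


Left to right (same or higher precedence on left)
Postfix: 7 4 + 5 -


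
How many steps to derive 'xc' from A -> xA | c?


Derivation: A => xA => xc
Steps: 2


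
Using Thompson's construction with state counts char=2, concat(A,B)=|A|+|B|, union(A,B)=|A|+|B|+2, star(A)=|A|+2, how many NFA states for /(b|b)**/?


Syntax tree has 2 char leaf(s), 1 union(s), 2 star(s)
chars contribute 2×2 = 4; each union adds +2; each star adds +2
Total: 4 + 2 + 4 = 10 states


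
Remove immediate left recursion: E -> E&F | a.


Left-recursive alternatives: E&F; non-recursive: a
Introduce E': E -> aE', E' -> &FE' | ε


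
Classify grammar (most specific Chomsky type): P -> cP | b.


Right-linear: every RHS is a terminal or a terminal followed by one nonterminal
Classification: Type 3 (Regular)


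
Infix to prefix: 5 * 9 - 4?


left-to-right (same/higher precedence on left): tree is (- (* 5 9) 4)
Prefix: - * 5 9 4


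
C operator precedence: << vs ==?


'<<' is shift (level 8); '==' is equality (level 6)
Higher level binds tighter
'<<' has higher precedence than '=='


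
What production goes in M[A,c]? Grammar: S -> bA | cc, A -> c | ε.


For [A, c]: 'c' ∈ FIRST(c)
Entry: A -> c


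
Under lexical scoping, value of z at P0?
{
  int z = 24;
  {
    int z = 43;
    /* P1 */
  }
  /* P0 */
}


z declared in the same block as P0
z = 24


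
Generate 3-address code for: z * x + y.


Break into single-operator statements:
t1 = z * x
t2 = t1 + y


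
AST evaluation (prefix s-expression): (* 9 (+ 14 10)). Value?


Evaluate inner: (+ 14 10) = 24
Evaluate root: (* 9 24) = 216
Result: 216


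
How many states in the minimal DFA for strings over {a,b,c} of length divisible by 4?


Track length mod 4: states 0..3, accept at 0
Minimal DFA: 4 states


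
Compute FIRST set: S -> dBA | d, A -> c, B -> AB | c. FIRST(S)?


Per alternative of S: FIRST(dBA) = {d}; FIRST(d) = {d}
FIRST(S) = {d}


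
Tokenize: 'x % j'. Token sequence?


Scan left to right, longest-match per lexeme
Tokens: ID(x), OP(%), ID(j)


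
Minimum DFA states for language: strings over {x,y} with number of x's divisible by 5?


Track (count of x) mod 5: states 0..4, accept at 0
Minimal DFA: 5 states


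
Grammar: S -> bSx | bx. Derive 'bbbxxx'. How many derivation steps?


Derivation: S => bSx => bbSxx => bbbxxx
Steps: 3


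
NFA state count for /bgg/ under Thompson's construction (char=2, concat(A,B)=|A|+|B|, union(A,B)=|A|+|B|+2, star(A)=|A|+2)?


Syntax tree has 3 char leaf(s), 0 union(s), 0 star(s)
chars contribute 3×2 = 6; each union adds +2; each star adds +2
Total: 6 + 0 + 0 = 6 states


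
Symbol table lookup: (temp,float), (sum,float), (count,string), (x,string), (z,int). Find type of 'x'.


Lookup 'x' → type string


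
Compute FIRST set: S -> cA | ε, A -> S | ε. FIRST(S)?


Per alternative of S: FIRST(cA) = {c}; FIRST(ε) = {ε}
FIRST(S) = {c, ε}


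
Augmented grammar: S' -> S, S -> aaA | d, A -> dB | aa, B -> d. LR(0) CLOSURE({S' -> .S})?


Start: S' -> .S
For each item with dot before a nonterminal B, add B -> .γ for every B-production
Closure: [S' -> .S, S -> .aaA, S -> .d]


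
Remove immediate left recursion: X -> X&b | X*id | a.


Left-recursive alternatives: X&b, X*id; non-recursive: a
Introduce X': X -> aX', X' -> &bX' | *idX' | ε


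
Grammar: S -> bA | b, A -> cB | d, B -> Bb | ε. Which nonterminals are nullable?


A nonterminal is nullable iff some alternative derives ε (directly, or every symbol in it is nullable)
Nullable: {B}


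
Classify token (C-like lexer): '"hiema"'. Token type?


Pattern: double-quoted sequence
Type: STRING_LITERAL


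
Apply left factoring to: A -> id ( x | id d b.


Common prefix: 'id'
Factored: A -> id A', A' -> ( x | d b


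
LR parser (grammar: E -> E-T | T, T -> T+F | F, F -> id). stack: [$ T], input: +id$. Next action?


shift '+' to continue T -> T+F
Action: shift


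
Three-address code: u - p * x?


Break into single-operator statements:
t1 = p * x
t2 = u - t1


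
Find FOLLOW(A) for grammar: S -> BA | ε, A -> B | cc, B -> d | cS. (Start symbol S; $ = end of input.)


$ ∈ FOLLOW(S). For each A -> αBβ: add FIRST(β)\{ε} to FOLLOW(B); if β nullable, add FOLLOW(A).
FOLLOW(A) = {$, c, d}


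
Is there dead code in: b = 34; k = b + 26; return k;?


b is read by k's definition; k is returned
No dead code


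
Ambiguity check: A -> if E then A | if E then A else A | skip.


dangling else: 'if E then if E then skip else skip' parses two ways
Ambiguous


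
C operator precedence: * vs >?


'*' is multiplicative (level 10); '>' is relational (level 7)
Higher level binds tighter
'*' has higher precedence than '>'


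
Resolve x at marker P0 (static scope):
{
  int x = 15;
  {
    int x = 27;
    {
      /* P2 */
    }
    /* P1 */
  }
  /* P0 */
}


x declared in the same block as P0
x = 15


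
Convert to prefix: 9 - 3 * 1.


'*' binds tighter: tree is (- 9 (* 3 1))
Prefix: - 9 * 3 1


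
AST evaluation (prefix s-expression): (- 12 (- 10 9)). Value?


Evaluate inner: (- 10 9) = 1
Evaluate root: (- 12 1) = 11
Result: 11


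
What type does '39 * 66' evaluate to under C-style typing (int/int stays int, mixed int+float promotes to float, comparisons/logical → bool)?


Operand types: int * int
Rule: mixed int/float promotes to float; int/int stays int
Result type: int


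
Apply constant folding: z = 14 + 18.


14 + 18 = 32 at compile time
Optimized: z = 32


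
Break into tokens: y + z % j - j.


Scan left to right, longest-match per lexeme
Tokens: ID(y), OP(+), ID(z), OP(%), ID(j), OP(-), ID(j)


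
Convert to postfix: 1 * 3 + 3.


Left to right (same or higher precedence on left)
Postfix: 1 3 * 3 +


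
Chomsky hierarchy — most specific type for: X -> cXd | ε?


Single nonterminal LHS, but c^n d^n is not regular
Classification: Type 2 (Context-Free)


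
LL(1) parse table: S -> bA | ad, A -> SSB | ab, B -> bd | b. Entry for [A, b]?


For [A, b]: 'b' ∈ FIRST(SSB)
Entry: A -> SSB


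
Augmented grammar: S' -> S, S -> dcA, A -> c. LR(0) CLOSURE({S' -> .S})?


Start: S' -> .S
For each item with dot before a nonterminal B, add B -> .γ for every B-production
Closure: [S' -> .S, S -> .dcA]


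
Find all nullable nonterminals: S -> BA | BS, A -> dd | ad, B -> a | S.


A nonterminal is nullable iff some alternative derives ε (directly, or every symbol in it is nullable)
Nullable: {}


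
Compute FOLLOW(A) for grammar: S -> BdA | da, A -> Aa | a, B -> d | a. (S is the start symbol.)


$ ∈ FOLLOW(S). For each A -> αBβ: add FIRST(β)\{ε} to FOLLOW(B); if β nullable, add FOLLOW(A).
FOLLOW(A) = {$, a}


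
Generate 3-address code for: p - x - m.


Break into single-operator statements:
t1 = p - x
t2 = t1 - m


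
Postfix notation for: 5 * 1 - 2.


Left to right (same or higher precedence on left)
Postfix: 5 1 * 2 -


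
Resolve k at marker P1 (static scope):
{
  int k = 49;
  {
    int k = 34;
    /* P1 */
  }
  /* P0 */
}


k declared in the same block as P1
k = 34


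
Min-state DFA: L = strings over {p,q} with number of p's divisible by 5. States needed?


Track (count of p) mod 5: states 0..4, accept at 0
Minimal DFA: 5 states


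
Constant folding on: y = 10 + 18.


10 + 18 = 28 at compile time
Optimized: y = 28


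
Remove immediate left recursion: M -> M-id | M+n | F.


Left-recursive alternatives: M-id, M+n; non-recursive: F
Introduce M': M -> FM', M' -> -idM' | +nM' | ε


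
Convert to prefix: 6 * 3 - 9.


left-to-right (same/higher precedence on left): tree is (- (* 6 3) 9)
Prefix: - * 6 3 9


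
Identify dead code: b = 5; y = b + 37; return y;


b is read by y's definition; y is returned
No dead code


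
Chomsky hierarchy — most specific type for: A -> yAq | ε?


Single nonterminal LHS, but y^n q^n is not regular
Classification: Type 2 (Context-Free)
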